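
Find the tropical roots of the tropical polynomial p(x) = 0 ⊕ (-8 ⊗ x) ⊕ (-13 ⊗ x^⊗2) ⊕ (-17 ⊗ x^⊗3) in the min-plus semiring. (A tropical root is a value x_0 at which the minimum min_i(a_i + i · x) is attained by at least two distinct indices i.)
Roots: {4, 5, 8}

Each tropical root is a break point of the lower envelope of the lines y = a_i + i · x (there are 4 lines, with slopes 0, 1, ..., 3). Only the lines that attain the minimum somewhere contribute to roots; other lines are dominated. Here the surviving (envelope) indices are i = 3, i = 2, i = 1, i = 0.
Intersections between consecutive envelope lines give the roots: for adjacent envelope indices i < j the intersection is x = (a_i − a_j) / (j − i). Reading off the sorted break points: {4, 5, 8}.
Verification: at each break x_0, at least two indices attain the minimum of min_i(a_i + i · x_0).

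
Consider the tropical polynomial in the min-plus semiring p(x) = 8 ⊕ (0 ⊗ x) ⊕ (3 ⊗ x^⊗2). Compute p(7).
p(7) = 7

A tropical monomial a ⊗ x^⊗i evaluates to a + i · x. Evaluating each term at x = 7:
  Term 0 contributes 8 + 0 · 7 = 8
  Term 1 contributes 0 + 1 · 7 = 7
  Term 2 contributes 3 + 2 · 7 = 17
p(7) = ⊕ of these = min[8, 7, 17] = 7.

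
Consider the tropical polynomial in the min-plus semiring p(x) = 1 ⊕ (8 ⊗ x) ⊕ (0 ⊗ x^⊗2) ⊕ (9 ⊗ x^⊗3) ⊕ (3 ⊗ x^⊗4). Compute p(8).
p(8) = 1

A tropical monomial a ⊗ x^⊗i evaluates to a + i · x. Evaluating each term at x = 8:
  Term 0 contributes 1 + 0 · 8 = 1
  Term 1 contributes 8 + 1 · 8 = 16
  Term 2 contributes 0 + 2 · 8 = 16
  Term 3 contributes 9 + 3 · 8 = 33
  Term 4 contributes 3 + 4 · 8 = 35
p(8) = ⊕ of these = min[1, 16, 16, 33, 35] = 1.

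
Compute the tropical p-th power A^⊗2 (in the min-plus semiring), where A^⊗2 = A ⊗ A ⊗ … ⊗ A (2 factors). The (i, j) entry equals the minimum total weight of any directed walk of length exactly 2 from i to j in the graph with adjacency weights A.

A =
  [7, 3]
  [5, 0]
A^⊗2 =
  [8, 3]
  [5, 0]

Each entry (A^⊗2)_ij equals the minimum over all length-2 walks i = v_0 → v_1 → … → v_2 = j of Σ_t A[v_t][v_{t+1}]. For example, for (i, j) = (0, 1) we minimise over 2 possible intermediate vertex sequences; the minimum is 3, attained along the walk 0 → 1 → 1.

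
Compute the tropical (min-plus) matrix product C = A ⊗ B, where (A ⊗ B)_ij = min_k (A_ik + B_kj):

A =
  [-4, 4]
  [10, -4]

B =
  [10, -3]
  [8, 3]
A ⊗ B =
  [6, -7]
  [4, -1]

Apply the min-plus product entry-by-entry:
  C[0][0] = min over k of (A[0][0] + B[0][0] = -4 + 10 = 6, A[0][1] + B[1][0] = 4 + 8 = 12) = 6 (attained at k = 0)
  C[0][1] = min over k of (A[0][0] + B[0][1] = -4 + -3 = -7, A[0][1] + B[1][1] = 4 + 3 = 7) = -7 (attained at k = 0)
  C[1][0] = min over k of (A[1][0] + B[0][0] = 10 + 10 = 20, A[1][1] + B[1][0] = -4 + 8 = 4) = 4 (attained at k = 1)
  C[1][1] = min over k of (A[1][0] + B[0][1] = 10 + -3 = 7, A[1][1] + B[1][1] = -4 + 3 = -1) = -1 (attained at k = 1)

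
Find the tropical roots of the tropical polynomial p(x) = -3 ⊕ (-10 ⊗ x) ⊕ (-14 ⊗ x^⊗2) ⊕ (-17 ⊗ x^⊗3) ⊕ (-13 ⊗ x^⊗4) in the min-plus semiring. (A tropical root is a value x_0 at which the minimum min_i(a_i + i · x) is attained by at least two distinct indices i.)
Roots: {-4, 3, 4, 7}

Each tropical root is a break point of the lower envelope of the lines y = a_i + i · x (there are 5 lines, with slopes 0, 1, ..., 4). Only the lines that attain the minimum somewhere contribute to roots; other lines are dominated. Here the surviving (envelope) indices are i = 4, i = 3, i = 2, i = 1, i = 0.
Intersections between consecutive envelope lines give the roots: for adjacent envelope indices i < j the intersection is x = (a_i − a_j) / (j − i). Reading off the sorted break points: {-4, 3, 4, 7}.
Verification: at each break x_0, at least two indices attain the minimum of min_i(a_i + i · x_0).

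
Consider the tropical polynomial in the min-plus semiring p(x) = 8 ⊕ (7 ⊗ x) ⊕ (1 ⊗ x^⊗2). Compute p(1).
p(1) = 3

A tropical monomial a ⊗ x^⊗i evaluates to a + i · x. Evaluating each term at x = 1:
  Term 0 contributes 8 + 0 · 1 = 8
  Term 1 contributes 7 + 1 · 1 = 8
  Term 2 contributes 1 + 2 · 1 = 3
p(1) = ⊕ of these = min[8, 8, 3] = 3.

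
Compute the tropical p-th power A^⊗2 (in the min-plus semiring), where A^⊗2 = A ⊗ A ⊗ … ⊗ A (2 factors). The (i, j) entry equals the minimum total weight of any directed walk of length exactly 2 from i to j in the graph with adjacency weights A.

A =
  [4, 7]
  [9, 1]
A^⊗2 =
  [8, 8]
  [10, 2]

Each entry (A^⊗2)_ij equals the minimum over all length-2 walks i = v_0 → v_1 → … → v_2 = j of Σ_t A[v_t][v_{t+1}]. For example, for (i, j) = (0, 1) we minimise over 2 possible intermediate vertex sequences; the minimum is 8, attained along the walk 0 → 1 → 1.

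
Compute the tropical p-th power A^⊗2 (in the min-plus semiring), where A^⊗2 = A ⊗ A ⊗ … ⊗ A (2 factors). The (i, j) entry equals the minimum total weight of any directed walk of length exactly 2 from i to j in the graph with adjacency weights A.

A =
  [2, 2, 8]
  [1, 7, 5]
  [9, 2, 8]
A^⊗2 =
  [3, 4, 7]
  [3, 3, 9]
  [3, 9, 7]

Each entry (A^⊗2)_ij equals the minimum over all length-2 walks i = v_0 → v_1 → … → v_2 = j of Σ_t A[v_t][v_{t+1}]. For example, for (i, j) = (0, 2) we minimise over 3 possible intermediate vertex sequences; the minimum is 7, attained along the walk 0 → 1 → 2.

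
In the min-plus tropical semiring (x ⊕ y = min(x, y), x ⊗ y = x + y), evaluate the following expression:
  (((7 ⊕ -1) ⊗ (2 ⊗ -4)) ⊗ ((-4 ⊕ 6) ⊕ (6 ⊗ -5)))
(((7 ⊕ -1) ⊗ (2 ⊗ -4)) ⊗ ((-4 ⊕ 6) ⊕ (6 ⊗ -5))) = -7

Expand innermost to outermost. Recall ⊕ takes the minimum of its arguments and ⊗ takes their sum. Working out the expression (((7 ⊕ -1) ⊗ (2 ⊗ -4)) ⊗ ((-4 ⊕ 6) ⊕ (6 ⊗ -5))) gives -7.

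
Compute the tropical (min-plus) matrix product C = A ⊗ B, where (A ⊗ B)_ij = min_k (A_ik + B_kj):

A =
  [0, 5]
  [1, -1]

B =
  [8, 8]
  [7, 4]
A ⊗ B =
  [8, 8]
  [6, 3]

Apply the min-plus product entry-by-entry:
  C[0][0] = min over k of (A[0][0] + B[0][0] = 0 + 8 = 8, A[0][1] + B[1][0] = 5 + 7 = 12) = 8 (attained at k = 0)
  C[0][1] = min over k of (A[0][0] + B[0][1] = 0 + 8 = 8, A[0][1] + B[1][1] = 5 + 4 = 9) = 8 (attained at k = 0)
  C[1][0] = min over k of (A[1][0] + B[0][0] = 1 + 8 = 9, A[1][1] + B[1][0] = -1 + 7 = 6) = 6 (attained at k = 1)
  C[1][1] = min over k of (A[1][0] + B[0][1] = 1 + 8 = 9, A[1][1] + B[1][1] = -1 + 4 = 3) = 3 (attained at k = 1)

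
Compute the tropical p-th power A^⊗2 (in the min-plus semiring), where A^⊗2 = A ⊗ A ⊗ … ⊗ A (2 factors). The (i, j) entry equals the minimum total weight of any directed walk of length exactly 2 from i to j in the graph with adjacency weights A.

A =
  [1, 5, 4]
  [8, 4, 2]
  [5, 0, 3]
A^⊗2 =
  [2, 4, 5]
  [7, 2, 5]
  [6, 3, 2]

Each entry (A^⊗2)_ij equals the minimum over all length-2 walks i = v_0 → v_1 → … → v_2 = j of Σ_t A[v_t][v_{t+1}]. For example, for (i, j) = (0, 2) we minimise over 3 possible intermediate vertex sequences; the minimum is 5, attained along the walk 0 → 0 → 2.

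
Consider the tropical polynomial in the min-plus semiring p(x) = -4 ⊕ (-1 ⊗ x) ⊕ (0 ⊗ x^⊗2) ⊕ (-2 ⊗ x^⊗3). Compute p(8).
p(8) = -4

A tropical monomial a ⊗ x^⊗i evaluates to a + i · x. Evaluating each term at x = 8:
  Term 0 contributes -4 + 0 · 8 = -4
  Term 1 contributes -1 + 1 · 8 = 7
  Term 2 contributes 0 + 2 · 8 = 16
  Term 3 contributes -2 + 3 · 8 = 22
p(8) = ⊕ of these = min[-4, 7, 16, 22] = -4.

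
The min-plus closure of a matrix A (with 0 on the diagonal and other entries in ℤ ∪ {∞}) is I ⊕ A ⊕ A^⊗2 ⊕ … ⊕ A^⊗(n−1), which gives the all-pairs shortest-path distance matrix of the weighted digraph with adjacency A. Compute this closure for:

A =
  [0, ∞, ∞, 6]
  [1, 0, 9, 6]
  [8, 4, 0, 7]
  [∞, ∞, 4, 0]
Closure =
  [0, 14, 10, 6]
  [1, 0, 9, 6]
  [5, 4, 0, 7]
  [9, 8, 4, 0]

This is the Floyd-Warshall all-pairs shortest-path computation. For each intermediate vertex k = 0, 1, …, 3, update dist[i][j] ← min(dist[i][j], dist[i][k] + dist[k][j]). The final matrix gives, for each (i, j), the minimum total weight of any directed path from i to j (possibly empty when i = j).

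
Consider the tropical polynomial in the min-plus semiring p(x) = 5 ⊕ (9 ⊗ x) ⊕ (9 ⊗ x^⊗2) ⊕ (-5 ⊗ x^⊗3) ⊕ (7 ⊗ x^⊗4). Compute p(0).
p(0) = -5

A tropical monomial a ⊗ x^⊗i evaluates to a + i · x. Evaluating each term at x = 0:
  Term 0 contributes 5 + 0 · 0 = 5
  Term 1 contributes 9 + 1 · 0 = 9
  Term 2 contributes 9 + 2 · 0 = 9
  Term 3 contributes -5 + 3 · 0 = -5
  Term 4 contributes 7 + 4 · 0 = 7
p(0) = ⊕ of these = min[5, 9, 9, -5, 7] = -5.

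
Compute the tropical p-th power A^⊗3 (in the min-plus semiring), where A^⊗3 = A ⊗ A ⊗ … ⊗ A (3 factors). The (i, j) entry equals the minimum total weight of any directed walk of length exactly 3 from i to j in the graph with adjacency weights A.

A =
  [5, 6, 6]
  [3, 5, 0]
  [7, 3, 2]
A^⊗3 =
  [12, 9, 8]
  [6, 5, 3]
  [8, 6, 5]

Each entry (A^⊗3)_ij equals the minimum over all length-3 walks i = v_0 → v_1 → … → v_3 = j of Σ_t A[v_t][v_{t+1}]. For example, for (i, j) = (0, 2) we minimise over 9 possible intermediate vertex sequences; the minimum is 8, attained along the walk 0 → 1 → 2 → 2.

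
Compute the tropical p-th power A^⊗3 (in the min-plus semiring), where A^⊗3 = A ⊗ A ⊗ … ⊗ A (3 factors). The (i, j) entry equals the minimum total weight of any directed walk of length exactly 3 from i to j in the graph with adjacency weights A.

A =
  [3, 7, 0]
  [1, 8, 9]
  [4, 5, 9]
A^⊗3 =
  [6, 8, 4]
  [5, 6, 4]
  [8, 9, 6]

Each entry (A^⊗3)_ij equals the minimum over all length-3 walks i = v_0 → v_1 → … → v_3 = j of Σ_t A[v_t][v_{t+1}]. For example, for (i, j) = (0, 2) we minimise over 9 possible intermediate vertex sequences; the minimum is 4, attained along the walk 0 → 2 → 0 → 2.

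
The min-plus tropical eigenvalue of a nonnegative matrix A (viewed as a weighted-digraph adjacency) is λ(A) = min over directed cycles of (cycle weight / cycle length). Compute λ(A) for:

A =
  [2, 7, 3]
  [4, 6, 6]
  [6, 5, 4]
λ(A) = 2

Enumerate directed cycles and compute their means (weight / length). Sample:
  cycle 0 → 0: weight = 2, length = 1, mean = 2/1 ≈ 2.000
  cycle 1 → 1: weight = 6, length = 1, mean = 6/1 ≈ 6.000
  cycle 2 → 2: weight = 4, length = 1, mean = 4/1 ≈ 4.000
  cycle 0 → 1 → 0: weight = 11, length = 2, mean = 11/2 ≈ 5.500
  cycle 0 → 2 → 0: weight = 9, length = 2, mean = 9/2 ≈ 4.500
  cycle 1 → 0 → 1: weight = 11, length = 2, mean = 11/2 ≈ 5.500
Minimum mean = 2.000, attained e.g. along the cycle 0 → 0 with weight 2 and length 1. So λ(A) = 2/1 = 2.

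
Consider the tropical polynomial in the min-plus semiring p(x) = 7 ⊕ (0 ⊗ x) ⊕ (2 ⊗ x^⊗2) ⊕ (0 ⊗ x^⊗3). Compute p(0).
p(0) = 0

A tropical monomial a ⊗ x^⊗i evaluates to a + i · x. Evaluating each term at x = 0:
  Term 0 contributes 7 + 0 · 0 = 7
  Term 1 contributes 0 + 1 · 0 = 0
  Term 2 contributes 2 + 2 · 0 = 2
  Term 3 contributes 0 + 3 · 0 = 0
p(0) = ⊕ of these = min[7, 0, 2, 0] = 0.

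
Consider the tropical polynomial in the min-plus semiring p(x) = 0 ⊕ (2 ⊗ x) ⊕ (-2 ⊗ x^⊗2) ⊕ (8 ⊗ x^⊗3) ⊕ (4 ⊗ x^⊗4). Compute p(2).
p(2) = 0

A tropical monomial a ⊗ x^⊗i evaluates to a + i · x. Evaluating each term at x = 2:
  Term 0 contributes 0 + 0 · 2 = 0
  Term 1 contributes 2 + 1 · 2 = 4
  Term 2 contributes -2 + 2 · 2 = 2
  Term 3 contributes 8 + 3 · 2 = 14
  Term 4 contributes 4 + 4 · 2 = 12
p(2) = ⊕ of these = min[0, 4, 2, 14, 12] = 0.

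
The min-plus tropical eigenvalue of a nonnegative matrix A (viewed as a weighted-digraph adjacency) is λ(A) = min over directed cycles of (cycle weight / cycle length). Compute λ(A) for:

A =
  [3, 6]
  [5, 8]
λ(A) = 3

Enumerate directed cycles and compute their means (weight / length). Sample:
  cycle 0 → 0: weight = 3, length = 1, mean = 3/1 ≈ 3.000
  cycle 1 → 1: weight = 8, length = 1, mean = 8/1 ≈ 8.000
  cycle 0 → 1 → 0: weight = 11, length = 2, mean = 11/2 ≈ 5.500
  cycle 1 → 0 → 1: weight = 11, length = 2, mean = 11/2 ≈ 5.500
Minimum mean = 3.000, attained e.g. along the cycle 0 → 0 with weight 3 and length 1. So λ(A) = 3/1 = 3.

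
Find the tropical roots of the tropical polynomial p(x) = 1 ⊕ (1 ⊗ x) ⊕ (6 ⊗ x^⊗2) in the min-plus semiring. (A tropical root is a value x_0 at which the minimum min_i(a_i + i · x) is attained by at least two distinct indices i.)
Roots: {-5, 0}

Each tropical root is a break point of the lower envelope of the lines y = a_i + i · x (there are 3 lines, with slopes 0, 1, ..., 2). Only the lines that attain the minimum somewhere contribute to roots; other lines are dominated. Here the surviving (envelope) indices are i = 2, i = 1, i = 0.
Intersections between consecutive envelope lines give the roots: for adjacent envelope indices i < j the intersection is x = (a_i − a_j) / (j − i). Reading off the sorted break points: {-5, 0}.
Verification: at each break x_0, at least two indices attain the minimum of min_i(a_i + i · x_0).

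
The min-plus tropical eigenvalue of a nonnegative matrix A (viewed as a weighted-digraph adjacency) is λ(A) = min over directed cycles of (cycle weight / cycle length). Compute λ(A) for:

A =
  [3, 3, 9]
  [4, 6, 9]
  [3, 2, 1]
λ(A) = 1

Enumerate directed cycles and compute their means (weight / length). Sample:
  cycle 0 → 0: weight = 3, length = 1, mean = 3/1 ≈ 3.000
  cycle 1 → 1: weight = 6, length = 1, mean = 6/1 ≈ 6.000
  cycle 2 → 2: weight = 1, length = 1, mean = 1/1 ≈ 1.000
  cycle 0 → 1 → 0: weight = 7, length = 2, mean = 7/2 ≈ 3.500
  cycle 0 → 2 → 0: weight = 12, length = 2, mean = 12/2 ≈ 6.000
  cycle 1 → 0 → 1: weight = 7, length = 2, mean = 7/2 ≈ 3.500
Minimum mean = 1.000, attained e.g. along the cycle 2 → 2 with weight 1 and length 1. So λ(A) = 1/1 = 1.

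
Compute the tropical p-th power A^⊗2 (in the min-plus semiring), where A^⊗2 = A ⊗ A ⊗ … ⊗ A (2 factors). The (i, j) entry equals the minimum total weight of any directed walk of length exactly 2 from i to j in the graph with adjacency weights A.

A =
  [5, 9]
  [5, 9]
A^⊗2 =
  [10, 14]
  [10, 14]

Each entry (A^⊗2)_ij equals the minimum over all length-2 walks i = v_0 → v_1 → … → v_2 = j of Σ_t A[v_t][v_{t+1}]. For example, for (i, j) = (0, 1) we minimise over 2 possible intermediate vertex sequences; the minimum is 14, attained along the walk 0 → 0 → 1.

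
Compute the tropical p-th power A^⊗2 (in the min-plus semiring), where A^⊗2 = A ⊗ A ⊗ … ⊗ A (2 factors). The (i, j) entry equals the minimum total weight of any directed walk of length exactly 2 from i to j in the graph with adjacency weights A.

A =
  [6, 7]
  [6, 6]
A^⊗2 =
  [12, 13]
  [12, 12]

Each entry (A^⊗2)_ij equals the minimum over all length-2 walks i = v_0 → v_1 → … → v_2 = j of Σ_t A[v_t][v_{t+1}]. For example, for (i, j) = (0, 1) we minimise over 2 possible intermediate vertex sequences; the minimum is 13, attained along the walk 0 → 0 → 1.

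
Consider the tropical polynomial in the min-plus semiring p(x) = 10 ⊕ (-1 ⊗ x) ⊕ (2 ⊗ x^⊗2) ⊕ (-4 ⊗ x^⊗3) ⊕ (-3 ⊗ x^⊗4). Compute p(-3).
p(-3) = -15

A tropical monomial a ⊗ x^⊗i evaluates to a + i · x. Evaluating each term at x = -3:
  Term 0 contributes 10 + 0 · -3 = 10
  Term 1 contributes -1 + 1 · -3 = -4
  Term 2 contributes 2 + 2 · -3 = -4
  Term 3 contributes -4 + 3 · -3 = -13
  Term 4 contributes -3 + 4 · -3 = -15
p(-3) = ⊕ of these = min[10, -4, -4, -13, -15] = -15.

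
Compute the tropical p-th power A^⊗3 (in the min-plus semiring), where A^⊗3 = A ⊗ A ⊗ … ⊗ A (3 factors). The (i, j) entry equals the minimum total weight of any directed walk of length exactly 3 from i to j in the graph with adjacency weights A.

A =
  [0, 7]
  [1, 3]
A^⊗3 =
  [0, 7]
  [1, 8]

Each entry (A^⊗3)_ij equals the minimum over all length-3 walks i = v_0 → v_1 → … → v_3 = j of Σ_t A[v_t][v_{t+1}]. For example, for (i, j) = (0, 1) we minimise over 4 possible intermediate vertex sequences; the minimum is 7, attained along the walk 0 → 0 → 0 → 1.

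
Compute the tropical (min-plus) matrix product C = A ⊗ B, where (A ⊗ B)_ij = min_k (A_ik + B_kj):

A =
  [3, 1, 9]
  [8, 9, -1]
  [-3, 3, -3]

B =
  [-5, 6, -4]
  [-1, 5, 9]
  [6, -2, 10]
A ⊗ B =
  [-2, 6, -1]
  [3, -3, 4]
  [-8, -5, -7]

Apply the min-plus product entry-by-entry:
  C[0][0] = min over k of (A[0][0] + B[0][0] = 3 + -5 = -2, A[0][1] + B[1][0] = 1 + -1 = 0, A[0][2] + B[2][0] = 9 + 6 = 15) = -2 (attained at k = 0)
  C[0][1] = min over k of (A[0][0] + B[0][1] = 3 + 6 = 9, A[0][1] + B[1][1] = 1 + 5 = 6, A[0][2] + B[2][1] = 9 + -2 = 7) = 6 (attained at k = 1)
  C[0][2] = min over k of (A[0][0] + B[0][2] = 3 + -4 = -1, A[0][1] + B[1][2] = 1 + 9 = 10, A[0][2] + B[2][2] = 9 + 10 = 19) = -1 (attained at k = 0)
  C[1][0] = min over k of (A[1][0] + B[0][0] = 8 + -5 = 3, A[1][1] + B[1][0] = 9 + -1 = 8, A[1][2] + B[2][0] = -1 + 6 = 5) = 3 (attained at k = 0)
  C[1][1] = min over k of (A[1][0] + B[0][1] = 8 + 6 = 14, A[1][1] + B[1][1] = 9 + 5 = 14, A[1][2] + B[2][1] = -1 + -2 = -3) = -3 (attained at k = 2)
  C[1][2] = min over k of (A[1][0] + B[0][2] = 8 + -4 = 4, A[1][1] + B[1][2] = 9 + 9 = 18, A[1][2] + B[2][2] = -1 + 10 = 9) = 4 (attained at k = 0)
  C[2][0] = min over k of (A[2][0] + B[0][0] = -3 + -5 = -8, A[2][1] + B[1][0] = 3 + -1 = 2, A[2][2] + B[2][0] = -3 + 6 = 3) = -8 (attained at k = 0)
  C[2][1] = min over k of (A[2][0] + B[0][1] = -3 + 6 = 3, A[2][1] + B[1][1] = 3 + 5 = 8, A[2][2] + B[2][1] = -3 + -2 = -5) = -5 (attained at k = 2)
  C[2][2] = min over k of (A[2][0] + B[0][2] = -3 + -4 = -7, A[2][1] + B[1][2] = 3 + 9 = 12, A[2][2] + B[2][2] = -3 + 10 = 7) = -7 (attained at k = 0)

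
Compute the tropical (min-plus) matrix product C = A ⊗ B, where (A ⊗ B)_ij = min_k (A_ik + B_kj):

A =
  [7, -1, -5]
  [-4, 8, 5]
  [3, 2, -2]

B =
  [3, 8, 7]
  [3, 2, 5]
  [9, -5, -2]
A ⊗ B =
  [2, -10, -7]
  [-1, 0, 3]
  [5, -7, -4]

Apply the min-plus product entry-by-entry:
  C[0][0] = min over k of (A[0][0] + B[0][0] = 7 + 3 = 10, A[0][1] + B[1][0] = -1 + 3 = 2, A[0][2] + B[2][0] = -5 + 9 = 4) = 2 (attained at k = 1)
  C[0][1] = min over k of (A[0][0] + B[0][1] = 7 + 8 = 15, A[0][1] + B[1][1] = -1 + 2 = 1, A[0][2] + B[2][1] = -5 + -5 = -10) = -10 (attained at k = 2)
  C[0][2] = min over k of (A[0][0] + B[0][2] = 7 + 7 = 14, A[0][1] + B[1][2] = -1 + 5 = 4, A[0][2] + B[2][2] = -5 + -2 = -7) = -7 (attained at k = 2)
  C[1][0] = min over k of (A[1][0] + B[0][0] = -4 + 3 = -1, A[1][1] + B[1][0] = 8 + 3 = 11, A[1][2] + B[2][0] = 5 + 9 = 14) = -1 (attained at k = 0)
  C[1][1] = min over k of (A[1][0] + B[0][1] = -4 + 8 = 4, A[1][1] + B[1][1] = 8 + 2 = 10, A[1][2] + B[2][1] = 5 + -5 = 0) = 0 (attained at k = 2)
  C[1][2] = min over k of (A[1][0] + B[0][2] = -4 + 7 = 3, A[1][1] + B[1][2] = 8 + 5 = 13, A[1][2] + B[2][2] = 5 + -2 = 3) = 3 (attained at k = 0)
  C[2][0] = min over k of (A[2][0] + B[0][0] = 3 + 3 = 6, A[2][1] + B[1][0] = 2 + 3 = 5, A[2][2] + B[2][0] = -2 + 9 = 7) = 5 (attained at k = 1)
  C[2][1] = min over k of (A[2][0] + B[0][1] = 3 + 8 = 11, A[2][1] + B[1][1] = 2 + 2 = 4, A[2][2] + B[2][1] = -2 + -5 = -7) = -7 (attained at k = 2)
  C[2][2] = min over k of (A[2][0] + B[0][2] = 3 + 7 = 10, A[2][1] + B[1][2] = 2 + 5 = 7, A[2][2] + B[2][2] = -2 + -2 = -4) = -4 (attained at k = 2)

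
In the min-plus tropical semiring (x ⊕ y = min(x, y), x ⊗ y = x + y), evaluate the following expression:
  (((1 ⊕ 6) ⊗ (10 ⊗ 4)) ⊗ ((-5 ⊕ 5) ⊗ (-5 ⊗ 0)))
(((1 ⊕ 6) ⊗ (10 ⊗ 4)) ⊗ ((-5 ⊕ 5) ⊗ (-5 ⊗ 0))) = 5

Expand innermost to outermost. Recall ⊕ takes the minimum of its arguments and ⊗ takes their sum. Working out the expression (((1 ⊕ 6) ⊗ (10 ⊗ 4)) ⊗ ((-5 ⊕ 5) ⊗ (-5 ⊗ 0))) gives 5.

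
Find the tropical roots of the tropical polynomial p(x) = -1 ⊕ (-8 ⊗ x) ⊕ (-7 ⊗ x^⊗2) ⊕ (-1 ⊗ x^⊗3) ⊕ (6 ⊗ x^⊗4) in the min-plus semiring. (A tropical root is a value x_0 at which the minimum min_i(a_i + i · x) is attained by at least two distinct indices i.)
Roots: {-7, -6, -1, 7}

Each tropical root is a break point of the lower envelope of the lines y = a_i + i · x (there are 5 lines, with slopes 0, 1, ..., 4). Only the lines that attain the minimum somewhere contribute to roots; other lines are dominated. Here the surviving (envelope) indices are i = 4, i = 3, i = 2, i = 1, i = 0.
Intersections between consecutive envelope lines give the roots: for adjacent envelope indices i < j the intersection is x = (a_i − a_j) / (j − i). Reading off the sorted break points: {-7, -6, -1, 7}.
Verification: at each break x_0, at least two indices attain the minimum of min_i(a_i + i · x_0).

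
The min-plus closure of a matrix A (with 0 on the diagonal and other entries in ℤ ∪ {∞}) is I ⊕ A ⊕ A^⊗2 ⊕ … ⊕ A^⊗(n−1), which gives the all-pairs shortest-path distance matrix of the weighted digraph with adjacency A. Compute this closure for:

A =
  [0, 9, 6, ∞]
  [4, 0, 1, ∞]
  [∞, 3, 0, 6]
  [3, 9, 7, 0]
Closure =
  [0, 9, 6, 12]
  [4, 0, 1, 7]
  [7, 3, 0, 6]
  [3, 9, 7, 0]

This is the Floyd-Warshall all-pairs shortest-path computation. For each intermediate vertex k = 0, 1, …, 3, update dist[i][j] ← min(dist[i][j], dist[i][k] + dist[k][j]). The final matrix gives, for each (i, j), the minimum total weight of any directed path from i to j (possibly empty when i = j).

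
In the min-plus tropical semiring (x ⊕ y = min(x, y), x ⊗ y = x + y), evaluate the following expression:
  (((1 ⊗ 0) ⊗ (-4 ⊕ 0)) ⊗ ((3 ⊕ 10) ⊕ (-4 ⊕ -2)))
(((1 ⊗ 0) ⊗ (-4 ⊕ 0)) ⊗ ((3 ⊕ 10) ⊕ (-4 ⊕ -2))) = -7

Expand innermost to outermost. Recall ⊕ takes the minimum of its arguments and ⊗ takes their sum. Working out the expression (((1 ⊗ 0) ⊗ (-4 ⊕ 0)) ⊗ ((3 ⊕ 10) ⊕ (-4 ⊕ -2))) gives -7.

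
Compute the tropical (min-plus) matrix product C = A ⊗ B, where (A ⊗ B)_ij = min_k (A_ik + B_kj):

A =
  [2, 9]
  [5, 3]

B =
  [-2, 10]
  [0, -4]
A ⊗ B =
  [0, 5]
  [3, -1]

Apply the min-plus product entry-by-entry:
  C[0][0] = min over k of (A[0][0] + B[0][0] = 2 + -2 = 0, A[0][1] + B[1][0] = 9 + 0 = 9) = 0 (attained at k = 0)
  C[0][1] = min over k of (A[0][0] + B[0][1] = 2 + 10 = 12, A[0][1] + B[1][1] = 9 + -4 = 5) = 5 (attained at k = 1)
  C[1][0] = min over k of (A[1][0] + B[0][0] = 5 + -2 = 3, A[1][1] + B[1][0] = 3 + 0 = 3) = 3 (attained at k = 0)
  C[1][1] = min over k of (A[1][0] + B[0][1] = 5 + 10 = 15, A[1][1] + B[1][1] = 3 + -4 = -1) = -1 (attained at k = 1)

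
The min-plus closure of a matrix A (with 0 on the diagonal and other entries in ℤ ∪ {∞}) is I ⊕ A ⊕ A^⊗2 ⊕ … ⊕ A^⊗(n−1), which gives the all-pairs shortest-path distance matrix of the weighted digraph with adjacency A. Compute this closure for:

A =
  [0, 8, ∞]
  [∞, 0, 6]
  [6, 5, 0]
Closure =
  [0, 8, 14]
  [12, 0, 6]
  [6, 5, 0]

This is the Floyd-Warshall all-pairs shortest-path computation. For each intermediate vertex k = 0, 1, …, 2, update dist[i][j] ← min(dist[i][j], dist[i][k] + dist[k][j]). The final matrix gives, for each (i, j), the minimum total weight of any directed path from i to j (possibly empty when i = j).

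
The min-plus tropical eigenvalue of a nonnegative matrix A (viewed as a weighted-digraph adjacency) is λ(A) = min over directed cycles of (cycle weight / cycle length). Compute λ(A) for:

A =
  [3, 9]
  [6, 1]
λ(A) = 1

Enumerate directed cycles and compute their means (weight / length). Sample:
  cycle 0 → 0: weight = 3, length = 1, mean = 3/1 ≈ 3.000
  cycle 1 → 1: weight = 1, length = 1, mean = 1/1 ≈ 1.000
  cycle 0 → 1 → 0: weight = 15, length = 2, mean = 15/2 ≈ 7.500
  cycle 1 → 0 → 1: weight = 15, length = 2, mean = 15/2 ≈ 7.500
Minimum mean = 1.000, attained e.g. along the cycle 1 → 1 with weight 1 and length 1. So λ(A) = 1/1 = 1.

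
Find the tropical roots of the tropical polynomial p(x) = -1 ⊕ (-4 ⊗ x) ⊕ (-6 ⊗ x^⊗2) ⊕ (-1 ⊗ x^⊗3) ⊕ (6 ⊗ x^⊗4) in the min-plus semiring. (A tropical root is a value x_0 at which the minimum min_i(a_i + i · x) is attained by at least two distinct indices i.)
Roots: {-7, -5, 2, 3}

Each tropical root is a break point of the lower envelope of the lines y = a_i + i · x (there are 5 lines, with slopes 0, 1, ..., 4). Only the lines that attain the minimum somewhere contribute to roots; other lines are dominated. Here the surviving (envelope) indices are i = 4, i = 3, i = 2, i = 1, i = 0.
Intersections between consecutive envelope lines give the roots: for adjacent envelope indices i < j the intersection is x = (a_i − a_j) / (j − i). Reading off the sorted break points: {-7, -5, 2, 3}.
Verification: at each break x_0, at least two indices attain the minimum of min_i(a_i + i · x_0).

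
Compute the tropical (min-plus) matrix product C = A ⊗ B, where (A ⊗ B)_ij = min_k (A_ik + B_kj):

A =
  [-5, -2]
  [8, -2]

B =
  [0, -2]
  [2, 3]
A ⊗ B =
  [-5, -7]
  [0, 1]

Apply the min-plus product entry-by-entry:
  C[0][0] = min over k of (A[0][0] + B[0][0] = -5 + 0 = -5, A[0][1] + B[1][0] = -2 + 2 = 0) = -5 (attained at k = 0)
  C[0][1] = min over k of (A[0][0] + B[0][1] = -5 + -2 = -7, A[0][1] + B[1][1] = -2 + 3 = 1) = -7 (attained at k = 0)
  C[1][0] = min over k of (A[1][0] + B[0][0] = 8 + 0 = 8, A[1][1] + B[1][0] = -2 + 2 = 0) = 0 (attained at k = 1)
  C[1][1] = min over k of (A[1][0] + B[0][1] = 8 + -2 = 6, A[1][1] + B[1][1] = -2 + 3 = 1) = 1 (attained at k = 1)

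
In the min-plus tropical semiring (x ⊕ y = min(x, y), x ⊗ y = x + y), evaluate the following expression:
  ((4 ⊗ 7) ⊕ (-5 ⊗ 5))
((4 ⊗ 7) ⊕ (-5 ⊗ 5)) = 0

Expand innermost to outermost. Recall ⊕ takes the minimum of its arguments and ⊗ takes their sum. Working out the expression ((4 ⊗ 7) ⊕ (-5 ⊗ 5)) gives 0.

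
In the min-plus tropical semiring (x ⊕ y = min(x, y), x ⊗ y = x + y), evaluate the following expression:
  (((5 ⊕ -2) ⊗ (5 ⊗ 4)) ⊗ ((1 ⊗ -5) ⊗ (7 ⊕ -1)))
(((5 ⊕ -2) ⊗ (5 ⊗ 4)) ⊗ ((1 ⊗ -5) ⊗ (7 ⊕ -1))) = 2

Expand innermost to outermost. Recall ⊕ takes the minimum of its arguments and ⊗ takes their sum. Working out the expression (((5 ⊕ -2) ⊗ (5 ⊗ 4)) ⊗ ((1 ⊗ -5) ⊗ (7 ⊕ -1))) gives 2.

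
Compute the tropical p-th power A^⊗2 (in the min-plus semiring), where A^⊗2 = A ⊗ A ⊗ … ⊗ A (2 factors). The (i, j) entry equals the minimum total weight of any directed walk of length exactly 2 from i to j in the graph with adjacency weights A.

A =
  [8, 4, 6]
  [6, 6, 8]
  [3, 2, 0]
A^⊗2 =
  [9, 8, 6]
  [11, 10, 8]
  [3, 2, 0]

Each entry (A^⊗2)_ij equals the minimum over all length-2 walks i = v_0 → v_1 → … → v_2 = j of Σ_t A[v_t][v_{t+1}]. For example, for (i, j) = (0, 2) we minimise over 3 possible intermediate vertex sequences; the minimum is 6, attained along the walk 0 → 2 → 2.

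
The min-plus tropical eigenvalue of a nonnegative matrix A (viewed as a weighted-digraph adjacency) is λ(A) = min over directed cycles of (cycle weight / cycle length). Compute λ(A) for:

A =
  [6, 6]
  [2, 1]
λ(A) = 1

Enumerate directed cycles and compute their means (weight / length). Sample:
  cycle 0 → 0: weight = 6, length = 1, mean = 6/1 ≈ 6.000
  cycle 1 → 1: weight = 1, length = 1, mean = 1/1 ≈ 1.000
  cycle 0 → 1 → 0: weight = 8, length = 2, mean = 8/2 ≈ 4.000
  cycle 1 → 0 → 1: weight = 8, length = 2, mean = 8/2 ≈ 4.000
Minimum mean = 1.000, attained e.g. along the cycle 1 → 1 with weight 1 and length 1. So λ(A) = 1/1 = 1.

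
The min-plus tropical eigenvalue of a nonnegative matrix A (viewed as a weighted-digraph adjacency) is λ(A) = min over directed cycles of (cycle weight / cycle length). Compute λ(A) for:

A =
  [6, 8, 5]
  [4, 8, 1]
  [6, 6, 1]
λ(A) = 1

Enumerate directed cycles and compute their means (weight / length). Sample:
  cycle 0 → 0: weight = 6, length = 1, mean = 6/1 ≈ 6.000
  cycle 1 → 1: weight = 8, length = 1, mean = 8/1 ≈ 8.000
  cycle 2 → 2: weight = 1, length = 1, mean = 1/1 ≈ 1.000
  cycle 0 → 1 → 0: weight = 12, length = 2, mean = 12/2 ≈ 6.000
  cycle 0 → 2 → 0: weight = 11, length = 2, mean = 11/2 ≈ 5.500
  cycle 1 → 0 → 1: weight = 12, length = 2, mean = 12/2 ≈ 6.000
Minimum mean = 1.000, attained e.g. along the cycle 2 → 2 with weight 1 and length 1. So λ(A) = 1/1 = 1.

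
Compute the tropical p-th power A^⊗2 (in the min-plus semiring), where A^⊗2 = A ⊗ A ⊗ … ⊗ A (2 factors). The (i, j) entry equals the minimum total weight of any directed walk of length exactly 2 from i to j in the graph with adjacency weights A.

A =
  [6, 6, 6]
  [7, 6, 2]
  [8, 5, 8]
A^⊗2 =
  [12, 11, 8]
  [10, 7, 8]
  [12, 11, 7]

Each entry (A^⊗2)_ij equals the minimum over all length-2 walks i = v_0 → v_1 → … → v_2 = j of Σ_t A[v_t][v_{t+1}]. For example, for (i, j) = (0, 2) we minimise over 3 possible intermediate vertex sequences; the minimum is 8, attained along the walk 0 → 1 → 2.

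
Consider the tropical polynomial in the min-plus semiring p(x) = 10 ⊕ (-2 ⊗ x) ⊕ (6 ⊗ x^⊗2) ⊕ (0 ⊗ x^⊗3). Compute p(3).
p(3) = 1

A tropical monomial a ⊗ x^⊗i evaluates to a + i · x. Evaluating each term at x = 3:
  Term 0 contributes 10 + 0 · 3 = 10
  Term 1 contributes -2 + 1 · 3 = 1
  Term 2 contributes 6 + 2 · 3 = 12
  Term 3 contributes 0 + 3 · 3 = 9
p(3) = ⊕ of these = min[10, 1, 12, 9] = 1.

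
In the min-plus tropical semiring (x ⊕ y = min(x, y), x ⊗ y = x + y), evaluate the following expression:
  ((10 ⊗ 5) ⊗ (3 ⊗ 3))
((10 ⊗ 5) ⊗ (3 ⊗ 3)) = 21

Expand innermost to outermost. Recall ⊕ takes the minimum of its arguments and ⊗ takes their sum. Working out the expression ((10 ⊗ 5) ⊗ (3 ⊗ 3)) gives 21.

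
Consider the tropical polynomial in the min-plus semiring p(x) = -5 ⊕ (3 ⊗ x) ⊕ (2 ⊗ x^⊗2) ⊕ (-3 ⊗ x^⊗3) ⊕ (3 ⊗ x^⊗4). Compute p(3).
p(3) = -5

A tropical monomial a ⊗ x^⊗i evaluates to a + i · x. Evaluating each term at x = 3:
  Term 0 contributes -5 + 0 · 3 = -5
  Term 1 contributes 3 + 1 · 3 = 6
  Term 2 contributes 2 + 2 · 3 = 8
  Term 3 contributes -3 + 3 · 3 = 6
  Term 4 contributes 3 + 4 · 3 = 15
p(3) = ⊕ of these = min[-5, 6, 8, 6, 15] = -5.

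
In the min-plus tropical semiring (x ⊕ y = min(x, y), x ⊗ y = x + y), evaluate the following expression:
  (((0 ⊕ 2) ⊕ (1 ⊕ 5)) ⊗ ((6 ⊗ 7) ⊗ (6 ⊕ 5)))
(((0 ⊕ 2) ⊕ (1 ⊕ 5)) ⊗ ((6 ⊗ 7) ⊗ (6 ⊕ 5))) = 18

Expand innermost to outermost. Recall ⊕ takes the minimum of its arguments and ⊗ takes their sum. Working out the expression (((0 ⊕ 2) ⊕ (1 ⊕ 5)) ⊗ ((6 ⊗ 7) ⊗ (6 ⊕ 5))) gives 18.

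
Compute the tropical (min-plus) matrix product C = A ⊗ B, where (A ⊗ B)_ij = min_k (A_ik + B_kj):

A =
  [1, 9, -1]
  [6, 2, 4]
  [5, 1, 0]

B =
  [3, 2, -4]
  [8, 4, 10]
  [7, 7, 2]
A ⊗ B =
  [4, 3, -3]
  [9, 6, 2]
  [7, 5, 1]

Apply the min-plus product entry-by-entry:
  C[0][0] = min over k of (A[0][0] + B[0][0] = 1 + 3 = 4, A[0][1] + B[1][0] = 9 + 8 = 17, A[0][2] + B[2][0] = -1 + 7 = 6) = 4 (attained at k = 0)
  C[0][1] = min over k of (A[0][0] + B[0][1] = 1 + 2 = 3, A[0][1] + B[1][1] = 9 + 4 = 13, A[0][2] + B[2][1] = -1 + 7 = 6) = 3 (attained at k = 0)
  C[0][2] = min over k of (A[0][0] + B[0][2] = 1 + -4 = -3, A[0][1] + B[1][2] = 9 + 10 = 19, A[0][2] + B[2][2] = -1 + 2 = 1) = -3 (attained at k = 0)
  C[1][0] = min over k of (A[1][0] + B[0][0] = 6 + 3 = 9, A[1][1] + B[1][0] = 2 + 8 = 10, A[1][2] + B[2][0] = 4 + 7 = 11) = 9 (attained at k = 0)
  C[1][1] = min over k of (A[1][0] + B[0][1] = 6 + 2 = 8, A[1][1] + B[1][1] = 2 + 4 = 6, A[1][2] + B[2][1] = 4 + 7 = 11) = 6 (attained at k = 1)
  C[1][2] = min over k of (A[1][0] + B[0][2] = 6 + -4 = 2, A[1][1] + B[1][2] = 2 + 10 = 12, A[1][2] + B[2][2] = 4 + 2 = 6) = 2 (attained at k = 0)
  C[2][0] = min over k of (A[2][0] + B[0][0] = 5 + 3 = 8, A[2][1] + B[1][0] = 1 + 8 = 9, A[2][2] + B[2][0] = 0 + 7 = 7) = 7 (attained at k = 2)
  C[2][1] = min over k of (A[2][0] + B[0][1] = 5 + 2 = 7, A[2][1] + B[1][1] = 1 + 4 = 5, A[2][2] + B[2][1] = 0 + 7 = 7) = 5 (attained at k = 1)
  C[2][2] = min over k of (A[2][0] + B[0][2] = 5 + -4 = 1, A[2][1] + B[1][2] = 1 + 10 = 11, A[2][2] + B[2][2] = 0 + 2 = 2) = 1 (attained at k = 0)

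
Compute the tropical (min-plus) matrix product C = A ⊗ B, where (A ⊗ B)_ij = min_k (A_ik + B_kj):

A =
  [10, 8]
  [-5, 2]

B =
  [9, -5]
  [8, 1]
A ⊗ B =
  [16, 5]
  [4, -10]

Apply the min-plus product entry-by-entry:
  C[0][0] = min over k of (A[0][0] + B[0][0] = 10 + 9 = 19, A[0][1] + B[1][0] = 8 + 8 = 16) = 16 (attained at k = 1)
  C[0][1] = min over k of (A[0][0] + B[0][1] = 10 + -5 = 5, A[0][1] + B[1][1] = 8 + 1 = 9) = 5 (attained at k = 0)
  C[1][0] = min over k of (A[1][0] + B[0][0] = -5 + 9 = 4, A[1][1] + B[1][0] = 2 + 8 = 10) = 4 (attained at k = 0)
  C[1][1] = min over k of (A[1][0] + B[0][1] = -5 + -5 = -10, A[1][1] + B[1][1] = 2 + 1 = 3) = -10 (attained at k = 0)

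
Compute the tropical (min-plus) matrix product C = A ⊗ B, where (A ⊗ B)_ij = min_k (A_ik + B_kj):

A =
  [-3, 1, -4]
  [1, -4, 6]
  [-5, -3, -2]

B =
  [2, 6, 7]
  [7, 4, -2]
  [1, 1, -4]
A ⊗ B =
  [-3, -3, -8]
  [3, 0, -6]
  [-3, -1, -6]

Apply the min-plus product entry-by-entry:
  C[0][0] = min over k of (A[0][0] + B[0][0] = -3 + 2 = -1, A[0][1] + B[1][0] = 1 + 7 = 8, A[0][2] + B[2][0] = -4 + 1 = -3) = -3 (attained at k = 2)
  C[0][1] = min over k of (A[0][0] + B[0][1] = -3 + 6 = 3, A[0][1] + B[1][1] = 1 + 4 = 5, A[0][2] + B[2][1] = -4 + 1 = -3) = -3 (attained at k = 2)
  C[0][2] = min over k of (A[0][0] + B[0][2] = -3 + 7 = 4, A[0][1] + B[1][2] = 1 + -2 = -1, A[0][2] + B[2][2] = -4 + -4 = -8) = -8 (attained at k = 2)
  C[1][0] = min over k of (A[1][0] + B[0][0] = 1 + 2 = 3, A[1][1] + B[1][0] = -4 + 7 = 3, A[1][2] + B[2][0] = 6 + 1 = 7) = 3 (attained at k = 0)
  C[1][1] = min over k of (A[1][0] + B[0][1] = 1 + 6 = 7, A[1][1] + B[1][1] = -4 + 4 = 0, A[1][2] + B[2][1] = 6 + 1 = 7) = 0 (attained at k = 1)
  C[1][2] = min over k of (A[1][0] + B[0][2] = 1 + 7 = 8, A[1][1] + B[1][2] = -4 + -2 = -6, A[1][2] + B[2][2] = 6 + -4 = 2) = -6 (attained at k = 1)
  C[2][0] = min over k of (A[2][0] + B[0][0] = -5 + 2 = -3, A[2][1] + B[1][0] = -3 + 7 = 4, A[2][2] + B[2][0] = -2 + 1 = -1) = -3 (attained at k = 0)
  C[2][1] = min over k of (A[2][0] + B[0][1] = -5 + 6 = 1, A[2][1] + B[1][1] = -3 + 4 = 1, A[2][2] + B[2][1] = -2 + 1 = -1) = -1 (attained at k = 2)
  C[2][2] = min over k of (A[2][0] + B[0][2] = -5 + 7 = 2, A[2][1] + B[1][2] = -3 + -2 = -5, A[2][2] + B[2][2] = -2 + -4 = -6) = -6 (attained at k = 2)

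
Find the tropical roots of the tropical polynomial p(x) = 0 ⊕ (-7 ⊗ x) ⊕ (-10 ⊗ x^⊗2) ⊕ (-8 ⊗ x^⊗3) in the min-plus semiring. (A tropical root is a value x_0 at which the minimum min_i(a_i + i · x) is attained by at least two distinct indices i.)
Roots: {-2, 3, 7}

Each tropical root is a break point of the lower envelope of the lines y = a_i + i · x (there are 4 lines, with slopes 0, 1, ..., 3). Only the lines that attain the minimum somewhere contribute to roots; other lines are dominated. Here the surviving (envelope) indices are i = 3, i = 2, i = 1, i = 0.
Intersections between consecutive envelope lines give the roots: for adjacent envelope indices i < j the intersection is x = (a_i − a_j) / (j − i). Reading off the sorted break points: {-2, 3, 7}.
Verification: at each break x_0, at least two indices attain the minimum of min_i(a_i + i · x_0).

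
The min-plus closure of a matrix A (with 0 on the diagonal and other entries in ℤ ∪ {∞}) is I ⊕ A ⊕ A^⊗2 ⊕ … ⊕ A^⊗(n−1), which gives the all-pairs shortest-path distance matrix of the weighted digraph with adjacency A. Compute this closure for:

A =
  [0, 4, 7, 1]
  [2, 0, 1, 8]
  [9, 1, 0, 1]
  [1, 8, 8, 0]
Closure =
  [0, 4, 5, 1]
  [2, 0, 1, 2]
  [2, 1, 0, 1]
  [1, 5, 6, 0]

This is the Floyd-Warshall all-pairs shortest-path computation. For each intermediate vertex k = 0, 1, …, 3, update dist[i][j] ← min(dist[i][j], dist[i][k] + dist[k][j]). The final matrix gives, for each (i, j), the minimum total weight of any directed path from i to j (possibly empty when i = j).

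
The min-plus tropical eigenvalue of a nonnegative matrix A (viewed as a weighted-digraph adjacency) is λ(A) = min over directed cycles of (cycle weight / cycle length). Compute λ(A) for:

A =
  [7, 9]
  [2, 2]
λ(A) = 2

Enumerate directed cycles and compute their means (weight / length). Sample:
  cycle 0 → 0: weight = 7, length = 1, mean = 7/1 ≈ 7.000
  cycle 1 → 1: weight = 2, length = 1, mean = 2/1 ≈ 2.000
  cycle 0 → 1 → 0: weight = 11, length = 2, mean = 11/2 ≈ 5.500
  cycle 1 → 0 → 1: weight = 11, length = 2, mean = 11/2 ≈ 5.500
Minimum mean = 2.000, attained e.g. along the cycle 1 → 1 with weight 2 and length 1. So λ(A) = 2/1 = 2.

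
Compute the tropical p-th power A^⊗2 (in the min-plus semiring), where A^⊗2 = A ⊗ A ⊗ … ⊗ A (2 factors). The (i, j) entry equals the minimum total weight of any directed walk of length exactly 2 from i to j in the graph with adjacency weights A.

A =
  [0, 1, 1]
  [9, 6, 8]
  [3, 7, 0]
A^⊗2 =
  [0, 1, 1]
  [9, 10, 8]
  [3, 4, 0]

Each entry (A^⊗2)_ij equals the minimum over all length-2 walks i = v_0 → v_1 → … → v_2 = j of Σ_t A[v_t][v_{t+1}]. For example, for (i, j) = (0, 2) we minimise over 3 possible intermediate vertex sequences; the minimum is 1, attained along the walk 0 → 0 → 2.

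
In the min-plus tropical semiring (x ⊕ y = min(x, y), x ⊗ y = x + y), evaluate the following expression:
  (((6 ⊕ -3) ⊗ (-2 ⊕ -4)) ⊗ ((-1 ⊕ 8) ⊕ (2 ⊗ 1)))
(((6 ⊕ -3) ⊗ (-2 ⊕ -4)) ⊗ ((-1 ⊕ 8) ⊕ (2 ⊗ 1))) = -8

Expand innermost to outermost. Recall ⊕ takes the minimum of its arguments and ⊗ takes their sum. Working out the expression (((6 ⊕ -3) ⊗ (-2 ⊕ -4)) ⊗ ((-1 ⊕ 8) ⊕ (2 ⊗ 1))) gives -8.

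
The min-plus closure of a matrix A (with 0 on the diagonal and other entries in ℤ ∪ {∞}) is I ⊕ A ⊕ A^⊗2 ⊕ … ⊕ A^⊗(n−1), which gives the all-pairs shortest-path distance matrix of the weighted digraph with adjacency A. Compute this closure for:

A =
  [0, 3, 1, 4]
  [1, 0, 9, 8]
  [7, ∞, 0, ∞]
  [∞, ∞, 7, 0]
Closure =
  [0, 3, 1, 4]
  [1, 0, 2, 5]
  [7, 10, 0, 11]
  [14, 17, 7, 0]

This is the Floyd-Warshall all-pairs shortest-path computation. For each intermediate vertex k = 0, 1, …, 3, update dist[i][j] ← min(dist[i][j], dist[i][k] + dist[k][j]). The final matrix gives, for each (i, j), the minimum total weight of any directed path from i to j (possibly empty when i = j).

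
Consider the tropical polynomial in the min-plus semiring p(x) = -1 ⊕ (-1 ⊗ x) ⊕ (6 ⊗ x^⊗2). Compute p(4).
p(4) = -1

A tropical monomial a ⊗ x^⊗i evaluates to a + i · x. Evaluating each term at x = 4:
  Term 0 contributes -1 + 0 · 4 = -1
  Term 1 contributes -1 + 1 · 4 = 3
  Term 2 contributes 6 + 2 · 4 = 14
p(4) = ⊕ of these = min[-1, 3, 14] = -1.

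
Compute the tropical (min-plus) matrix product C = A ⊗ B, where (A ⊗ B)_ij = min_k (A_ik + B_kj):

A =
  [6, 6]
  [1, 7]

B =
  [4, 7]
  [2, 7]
A ⊗ B =
  [8, 13]
  [5, 8]

Apply the min-plus product entry-by-entry:
  C[0][0] = min over k of (A[0][0] + B[0][0] = 6 + 4 = 10, A[0][1] + B[1][0] = 6 + 2 = 8) = 8 (attained at k = 1)
  C[0][1] = min over k of (A[0][0] + B[0][1] = 6 + 7 = 13, A[0][1] + B[1][1] = 6 + 7 = 13) = 13 (attained at k = 0)
  C[1][0] = min over k of (A[1][0] + B[0][0] = 1 + 4 = 5, A[1][1] + B[1][0] = 7 + 2 = 9) = 5 (attained at k = 0)
  C[1][1] = min over k of (A[1][0] + B[0][1] = 1 + 7 = 8, A[1][1] + B[1][1] = 7 + 7 = 14) = 8 (attained at k = 0)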